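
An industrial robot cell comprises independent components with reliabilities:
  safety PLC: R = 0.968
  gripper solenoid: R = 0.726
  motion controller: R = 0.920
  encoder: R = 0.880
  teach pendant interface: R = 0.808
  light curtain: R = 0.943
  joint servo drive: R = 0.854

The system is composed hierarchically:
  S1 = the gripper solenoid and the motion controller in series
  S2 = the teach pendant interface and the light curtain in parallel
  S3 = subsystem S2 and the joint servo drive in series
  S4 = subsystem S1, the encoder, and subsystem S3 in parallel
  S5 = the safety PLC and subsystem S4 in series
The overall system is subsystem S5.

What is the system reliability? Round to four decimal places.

Series (gripper solenoid and motion controller): 0.726000 × 0.920000 = 0.667920
Parallel (teach pendant interface and light curtain): 1 − (1 − 0.808000)(1 − 0.943000) = 0.989056
Series ([0.989056] and joint servo drive): 0.989056 × 0.854000 = 0.844654
Parallel ([0.667920], encoder, and [0.844654]): 1 − (1 − 0.667920)(1 − 0.880000)(1 − 0.844654) = 0.993810
Series (safety PLC and [0.993810]): 0.968000 × 0.993810 = 0.9620

0.9620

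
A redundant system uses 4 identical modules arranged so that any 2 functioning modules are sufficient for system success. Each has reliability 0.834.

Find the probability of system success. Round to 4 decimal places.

0.9840

R = Σ_{i=2}^{4} C(4,i) p^i (1−p)^{4−i} with p = 0.834
C(4,2)·0.834^2·0.166^2 = 0.115000
C(4,3)·0.834^3·0.166^1 = 0.385182
C(4,4)·0.834^4·0.166^0 = 0.483798
Sum = 0.9840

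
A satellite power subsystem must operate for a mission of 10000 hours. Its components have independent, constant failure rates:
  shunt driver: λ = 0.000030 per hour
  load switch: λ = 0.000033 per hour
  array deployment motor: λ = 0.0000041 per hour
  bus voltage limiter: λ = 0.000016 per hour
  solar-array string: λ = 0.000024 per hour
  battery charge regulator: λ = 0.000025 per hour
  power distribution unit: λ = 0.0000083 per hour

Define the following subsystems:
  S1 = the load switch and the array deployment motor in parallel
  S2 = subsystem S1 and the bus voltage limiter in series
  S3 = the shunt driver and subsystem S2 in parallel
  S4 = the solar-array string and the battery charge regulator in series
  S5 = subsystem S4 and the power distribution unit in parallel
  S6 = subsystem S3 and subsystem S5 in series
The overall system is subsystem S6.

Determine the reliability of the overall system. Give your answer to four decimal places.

0.9296

R(shunt driver) = exp(−0.000030 × 10000) = 0.740818
R(load switch) = exp(−0.000033 × 10000) = 0.718924
R(array deployment motor) = exp(−0.0000041 × 10000) = 0.959829
R(bus voltage limiter) = exp(−0.000016 × 10000) = 0.852144
R(solar-array string) = exp(−0.000024 × 10000) = 0.786628
R(battery charge regulator) = exp(−0.000025 × 10000) = 0.778801
R(power distribution unit) = exp(−0.0000083 × 10000) = 0.920351
Parallel (load switch and array deployment motor): 1 − (1 − 0.718924)(1 − 0.959829) = 0.988709
Series ([0.988709] and bus voltage limiter): 0.988709 × 0.852144 = 0.842522
Parallel (shunt driver and [0.842522]): 1 − (1 − 0.740818)(1 − 0.842522) = 0.959185
Series (solar-array string and battery charge regulator): 0.786628 × 0.778801 = 0.612627
Parallel ([0.612627] and power distribution unit): 1 − (1 − 0.612627)(1 − 0.920351) = 0.969146
Series ([0.959185] and [0.969146]): 0.959185 × 0.969146 = 0.9296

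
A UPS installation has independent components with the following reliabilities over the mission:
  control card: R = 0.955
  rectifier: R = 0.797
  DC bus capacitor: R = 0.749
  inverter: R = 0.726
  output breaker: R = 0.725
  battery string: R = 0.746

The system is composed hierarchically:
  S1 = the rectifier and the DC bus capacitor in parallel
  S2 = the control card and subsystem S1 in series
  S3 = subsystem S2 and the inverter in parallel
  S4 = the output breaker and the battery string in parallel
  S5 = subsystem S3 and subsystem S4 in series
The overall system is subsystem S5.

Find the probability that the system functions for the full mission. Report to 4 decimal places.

0.9063

Parallel (rectifier and DC bus capacitor): 1 − (1 − 0.797000)(1 − 0.749000) = 0.949047
Series (control card and [0.949047]): 0.955000 × 0.949047 = 0.906340
Parallel ([0.906340] and inverter): 1 − (1 − 0.906340)(1 − 0.726000) = 0.974337
Parallel (output breaker and battery string): 1 − (1 − 0.725000)(1 − 0.746000) = 0.930150
Series ([0.974337] and [0.930150]): 0.974337 × 0.930150 = 0.9063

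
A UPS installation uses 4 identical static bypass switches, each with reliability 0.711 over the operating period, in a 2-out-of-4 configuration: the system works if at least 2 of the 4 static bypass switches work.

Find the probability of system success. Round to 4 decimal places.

R = Σ_{i=2}^{4} C(4,i) p^i (1−p)^{4−i} with p = 0.711
C(4,2)·0.711^2·0.289^2 = 0.253330
C(4,3)·0.711^3·0.289^1 = 0.415496
C(4,4)·0.711^4·0.289^0 = 0.255551
Sum = 0.9244

0.9244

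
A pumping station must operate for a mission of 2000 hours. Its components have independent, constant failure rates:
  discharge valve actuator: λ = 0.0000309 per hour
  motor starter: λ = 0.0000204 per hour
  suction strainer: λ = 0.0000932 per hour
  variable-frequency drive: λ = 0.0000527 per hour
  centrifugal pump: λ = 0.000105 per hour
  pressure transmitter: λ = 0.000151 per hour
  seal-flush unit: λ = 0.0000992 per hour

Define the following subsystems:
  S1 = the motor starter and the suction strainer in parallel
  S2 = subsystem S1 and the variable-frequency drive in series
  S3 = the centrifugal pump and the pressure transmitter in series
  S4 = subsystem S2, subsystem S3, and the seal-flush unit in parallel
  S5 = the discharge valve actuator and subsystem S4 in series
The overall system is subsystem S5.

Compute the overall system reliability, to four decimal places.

0.9329

R(discharge valve actuator) = exp(−0.0000309 × 2000) = 0.940071
R(motor starter) = exp(−0.0000204 × 2000) = 0.960021
R(suction strainer) = exp(−0.0000932 × 2000) = 0.829942
R(variable-frequency drive) = exp(−0.0000527 × 2000) = 0.899964
R(centrifugal pump) = exp(−0.000105 × 2000) = 0.810584
R(pressure transmitter) = exp(−0.000151 × 2000) = 0.739338
R(seal-flush unit) = exp(−0.0000992 × 2000) = 0.820042
Parallel (motor starter and suction strainer): 1 − (1 − 0.960021)(1 − 0.829942) = 0.993201
Series ([0.993201] and variable-frequency drive): 0.993201 × 0.899964 = 0.893845
Series (centrifugal pump and pressure transmitter): 0.810584 × 0.739338 = 0.599296
Parallel ([0.893845], [0.599296], and seal-flush unit): 1 − (1 − 0.893845)(1 − 0.599296)(1 − 0.820042) = 0.992345
Series (discharge valve actuator and [0.992345]): 0.940071 × 0.992345 = 0.9329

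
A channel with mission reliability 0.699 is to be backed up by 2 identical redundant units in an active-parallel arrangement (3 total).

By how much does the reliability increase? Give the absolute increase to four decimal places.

0.2737

R_before = 0.699
R_after = 1 − (1 − 0.699)^3 = 0.9727
ΔR = 0.9727 − 0.699 = 0.2737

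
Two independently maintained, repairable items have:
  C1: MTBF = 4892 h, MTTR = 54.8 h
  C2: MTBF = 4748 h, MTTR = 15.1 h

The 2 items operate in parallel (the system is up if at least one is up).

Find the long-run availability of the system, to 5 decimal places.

A(C1) = MTBF/(MTBF+MTTR) = 4892/(4892+54.8) = 0.988922
A(C2) = MTBF/(MTBF+MTTR) = 4748/(4748+15.1) = 0.996830
Parallel availability: 1 − (1 − 0.988922)(1 − 0.996830) = 0.99996

0.99996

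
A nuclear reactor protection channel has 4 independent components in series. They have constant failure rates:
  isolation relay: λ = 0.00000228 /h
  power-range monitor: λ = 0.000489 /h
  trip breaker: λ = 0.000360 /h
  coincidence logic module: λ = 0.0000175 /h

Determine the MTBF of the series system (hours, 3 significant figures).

1150

Series of exponential components: λ_sys = Σ λ_i
λ_sys = 0.00000228 + 0.000489 + 0.000360 + 0.0000175 = 8.6878e-04 /h
MTBF = 1 / λ_sys = 1150 h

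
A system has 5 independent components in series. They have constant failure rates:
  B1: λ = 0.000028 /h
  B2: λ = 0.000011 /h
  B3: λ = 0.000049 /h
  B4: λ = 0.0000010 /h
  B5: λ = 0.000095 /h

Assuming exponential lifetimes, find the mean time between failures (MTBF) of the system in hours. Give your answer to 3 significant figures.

Series of exponential components: λ_sys = Σ λ_i
λ_sys = 0.000028 + 0.000011 + 0.000049 + 0.0000010 + 0.000095 = 1.8400e-04 /h
MTBF = 1 / λ_sys = 5430 h

5430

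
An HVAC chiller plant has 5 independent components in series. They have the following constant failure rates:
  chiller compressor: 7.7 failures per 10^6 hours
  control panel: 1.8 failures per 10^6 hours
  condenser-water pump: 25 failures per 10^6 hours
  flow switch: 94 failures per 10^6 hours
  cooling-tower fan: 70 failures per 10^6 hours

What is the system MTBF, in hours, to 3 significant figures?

Series of exponential components: λ_sys = Σ λ_i
λ_sys = 0.0000077 + 0.0000018 + 0.000025 + 0.000094 + 0.000070 = 1.9850e-04 /h
MTBF = 1 / λ_sys = 5040 h

5040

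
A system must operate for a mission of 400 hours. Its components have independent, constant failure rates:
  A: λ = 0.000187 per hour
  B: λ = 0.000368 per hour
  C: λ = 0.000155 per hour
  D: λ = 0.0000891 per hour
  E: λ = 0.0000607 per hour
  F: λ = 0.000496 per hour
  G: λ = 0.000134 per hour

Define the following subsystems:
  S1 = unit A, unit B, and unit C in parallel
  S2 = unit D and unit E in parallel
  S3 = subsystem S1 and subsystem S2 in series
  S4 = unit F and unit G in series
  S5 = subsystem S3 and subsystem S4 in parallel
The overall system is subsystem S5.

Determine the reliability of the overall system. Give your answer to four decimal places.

0.9997

R(A) = exp(−0.000187 × 400) = 0.927929
R(B) = exp(−0.000368 × 400) = 0.863121
R(C) = exp(−0.000155 × 400) = 0.939883
R(D) = exp(−0.0000891 × 400) = 0.964988
R(E) = exp(−0.0000607 × 400) = 0.976012
R(F) = exp(−0.000496 × 400) = 0.820042
R(G) = exp(−0.000134 × 400) = 0.947811
Parallel (A, B, and C): 1 − (1 − 0.927929)(1 − 0.863121)(1 − 0.939883) = 0.999407
Parallel (D and E): 1 − (1 − 0.964988)(1 − 0.976012) = 0.999160
Series ([0.999407] and [0.999160]): 0.999407 × 0.999160 = 0.998567
Series (F and G): 0.820042 × 0.947811 = 0.777245
Parallel ([0.998567] and [0.777245]): 1 − (1 − 0.998567)(1 − 0.777245) = 0.9997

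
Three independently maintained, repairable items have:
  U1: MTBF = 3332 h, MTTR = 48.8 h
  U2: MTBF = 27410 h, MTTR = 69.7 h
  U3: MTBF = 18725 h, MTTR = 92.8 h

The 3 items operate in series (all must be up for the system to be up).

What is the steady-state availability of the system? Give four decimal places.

A(U1) = MTBF/(MTBF+MTTR) = 3332/(3332+48.8) = 0.985566
A(U2) = MTBF/(MTBF+MTTR) = 27410/(27410+69.7) = 0.997464
A(U3) = MTBF/(MTBF+MTTR) = 18725/(18725+92.8) = 0.995068
Series availability: 0.985566 × 0.997464 × 0.995068 = 0.9782

0.9782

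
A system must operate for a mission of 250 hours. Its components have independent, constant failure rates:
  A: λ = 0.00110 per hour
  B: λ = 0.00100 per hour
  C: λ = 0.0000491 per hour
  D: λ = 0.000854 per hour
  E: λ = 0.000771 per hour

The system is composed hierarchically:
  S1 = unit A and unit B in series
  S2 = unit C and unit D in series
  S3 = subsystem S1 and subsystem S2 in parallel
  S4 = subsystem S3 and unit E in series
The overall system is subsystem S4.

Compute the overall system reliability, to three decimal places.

0.757

R(A) = exp(−0.00110 × 250) = 0.75957
R(B) = exp(−0.00100 × 250) = 0.77880
R(C) = exp(−0.0000491 × 250) = 0.98780
R(D) = exp(−0.000854 × 250) = 0.80775
R(E) = exp(−0.000771 × 250) = 0.82469
Series (A and B): 0.75957 × 0.77880 = 0.59155
Series (C and D): 0.98780 × 0.80775 = 0.79790
Parallel ([0.59155] and [0.79790]): 1 − (1 − 0.59155)(1 − 0.79790) = 0.91745
Series ([0.91745] and E): 0.91745 × 0.82469 = 0.757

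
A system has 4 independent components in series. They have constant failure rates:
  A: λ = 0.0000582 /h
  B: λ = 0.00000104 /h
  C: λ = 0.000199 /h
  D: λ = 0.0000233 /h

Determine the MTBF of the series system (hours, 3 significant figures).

Series of exponential components: λ_sys = Σ λ_i
λ_sys = 0.0000582 + 0.00000104 + 0.000199 + 0.0000233 = 2.8154e-04 /h
MTBF = 1 / λ_sys = 3550 h

3550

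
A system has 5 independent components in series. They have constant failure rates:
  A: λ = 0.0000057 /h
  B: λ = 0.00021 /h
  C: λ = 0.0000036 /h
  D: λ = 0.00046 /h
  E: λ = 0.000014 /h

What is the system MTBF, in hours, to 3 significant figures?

Series of exponential components: λ_sys = Σ λ_i
λ_sys = 0.0000057 + 0.00021 + 0.0000036 + 0.00046 + 0.000014 = 6.9330e-04 /h
MTBF = 1 / λ_sys = 1440 h

1440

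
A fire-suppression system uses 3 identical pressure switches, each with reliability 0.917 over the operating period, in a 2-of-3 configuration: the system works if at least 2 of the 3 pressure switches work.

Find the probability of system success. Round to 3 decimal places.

R = Σ_{i=2}^{3} C(3,i) p^i (1−p)^{3−i} with p = 0.917
C(3,2)·0.917^2·0.083^1 = 0.20938
C(3,3)·0.917^3·0.083^0 = 0.77110
Sum = 0.980

0.980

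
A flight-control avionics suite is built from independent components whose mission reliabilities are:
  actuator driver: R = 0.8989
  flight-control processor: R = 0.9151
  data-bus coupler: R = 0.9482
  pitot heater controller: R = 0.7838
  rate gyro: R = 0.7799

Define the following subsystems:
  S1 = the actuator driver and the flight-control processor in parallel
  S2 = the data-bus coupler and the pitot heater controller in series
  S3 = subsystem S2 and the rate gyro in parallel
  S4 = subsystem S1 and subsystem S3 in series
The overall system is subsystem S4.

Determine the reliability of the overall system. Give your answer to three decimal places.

0.935

Parallel (actuator driver and flight-control processor): 1 − (1 − 0.89890)(1 − 0.91510) = 0.99142
Series (data-bus coupler and pitot heater controller): 0.94820 × 0.78380 = 0.74320
Parallel ([0.74320] and rate gyro): 1 − (1 − 0.74320)(1 − 0.77990) = 0.94348
Series ([0.99142] and [0.94348]): 0.99142 × 0.94348 = 0.935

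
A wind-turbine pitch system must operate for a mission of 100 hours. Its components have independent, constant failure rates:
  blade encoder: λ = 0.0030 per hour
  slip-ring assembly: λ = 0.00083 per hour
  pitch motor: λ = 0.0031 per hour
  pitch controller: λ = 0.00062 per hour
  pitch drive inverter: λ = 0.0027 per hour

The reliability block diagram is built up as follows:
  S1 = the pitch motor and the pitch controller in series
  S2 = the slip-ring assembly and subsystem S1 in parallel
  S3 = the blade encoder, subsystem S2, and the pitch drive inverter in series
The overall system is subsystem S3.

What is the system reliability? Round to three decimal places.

R(blade encoder) = exp(−0.0030 × 100) = 0.74082
R(slip-ring assembly) = exp(−0.00083 × 100) = 0.92035
R(pitch motor) = exp(−0.0031 × 100) = 0.73345
R(pitch controller) = exp(−0.00062 × 100) = 0.93988
R(pitch drive inverter) = exp(−0.0027 × 100) = 0.76338
Series (pitch motor and pitch controller): 0.73345 × 0.93988 = 0.68935
Parallel (slip-ring assembly and [0.68935]): 1 − (1 − 0.92035)(1 − 0.68935) = 0.97526
Series (blade encoder, [0.97526], and pitch drive inverter): 0.74082 × 0.97526 × 0.76338 = 0.552

0.552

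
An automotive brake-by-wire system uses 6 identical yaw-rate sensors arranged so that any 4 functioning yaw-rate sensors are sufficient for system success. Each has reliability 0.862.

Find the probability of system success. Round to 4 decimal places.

0.9620

R = Σ_{i=4}^{6} C(6,i) p^i (1−p)^{6−i} with p = 0.862
C(6,4)·0.862^4·0.138^2 = 0.157717
C(6,5)·0.862^5·0.138^1 = 0.394064
C(6,6)·0.862^6·0.138^0 = 0.410245
Sum = 0.9620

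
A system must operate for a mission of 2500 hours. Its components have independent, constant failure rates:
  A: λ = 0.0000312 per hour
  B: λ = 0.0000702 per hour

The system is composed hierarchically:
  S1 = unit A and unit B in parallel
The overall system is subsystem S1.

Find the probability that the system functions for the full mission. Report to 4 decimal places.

R(A) = exp(−0.0000312 × 2500) = 0.924964
R(B) = exp(−0.0000702 × 2500) = 0.839037
Parallel (A and B): 1 − (1 − 0.924964)(1 − 0.839037) = 0.9879

0.9879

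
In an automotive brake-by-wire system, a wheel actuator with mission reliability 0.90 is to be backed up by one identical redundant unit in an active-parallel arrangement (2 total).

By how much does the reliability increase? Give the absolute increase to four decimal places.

0.0900

R_before = 0.90
R_after = 1 − (1 − 0.90)^2 = 0.9900
ΔR = 0.9900 − 0.90 = 0.0900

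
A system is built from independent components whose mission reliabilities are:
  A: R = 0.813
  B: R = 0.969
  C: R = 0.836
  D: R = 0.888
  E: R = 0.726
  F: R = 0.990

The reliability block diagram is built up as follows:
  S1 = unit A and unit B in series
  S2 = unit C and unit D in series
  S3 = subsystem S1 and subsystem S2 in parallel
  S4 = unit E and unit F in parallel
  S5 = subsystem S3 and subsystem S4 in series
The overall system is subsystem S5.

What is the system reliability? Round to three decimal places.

0.943

Series (A and B): 0.81300 × 0.96900 = 0.78780
Series (C and D): 0.83600 × 0.88800 = 0.74237
Parallel ([0.78780] and [0.74237]): 1 − (1 − 0.78780)(1 − 0.74237) = 0.94533
Parallel (E and F): 1 − (1 − 0.72600)(1 − 0.99000) = 0.99726
Series ([0.94533] and [0.99726]): 0.94533 × 0.99726 = 0.943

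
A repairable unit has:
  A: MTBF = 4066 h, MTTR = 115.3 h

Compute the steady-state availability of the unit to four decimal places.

A(A) = MTBF/(MTBF+MTTR) = 4066/(4066+115.3) = 0.9724

0.9724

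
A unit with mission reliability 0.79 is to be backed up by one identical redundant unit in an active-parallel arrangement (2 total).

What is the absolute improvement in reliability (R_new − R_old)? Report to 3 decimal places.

0.166

R_before = 0.79
R_after = 1 − (1 − 0.79)^2 = 0.956
ΔR = 0.956 − 0.79 = 0.166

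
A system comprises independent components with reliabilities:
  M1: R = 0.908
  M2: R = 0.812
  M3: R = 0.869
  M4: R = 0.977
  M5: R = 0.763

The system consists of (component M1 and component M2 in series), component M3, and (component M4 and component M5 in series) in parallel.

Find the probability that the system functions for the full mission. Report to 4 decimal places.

0.9912

Series (M1 and M2): 0.908000 × 0.812000 = 0.737296
Series (M4 and M5): 0.977000 × 0.763000 = 0.745451
Parallel ([0.737296], M3, and [0.745451]): 1 − (1 − 0.737296)(1 − 0.869000)(1 − 0.745451) = 0.9912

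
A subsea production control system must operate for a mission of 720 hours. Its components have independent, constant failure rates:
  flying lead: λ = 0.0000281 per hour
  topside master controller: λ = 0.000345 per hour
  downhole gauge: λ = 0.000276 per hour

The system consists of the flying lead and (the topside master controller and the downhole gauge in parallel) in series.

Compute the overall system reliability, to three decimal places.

R(flying lead) = exp(−0.0000281 × 720) = 0.97997
R(topside master controller) = exp(−0.000345 × 720) = 0.78005
R(downhole gauge) = exp(−0.000276 × 720) = 0.81978
Parallel (topside master controller and downhole gauge): 1 − (1 − 0.78005)(1 − 0.81978) = 0.96036
Series (flying lead and [0.96036]): 0.97997 × 0.96036 = 0.941

0.941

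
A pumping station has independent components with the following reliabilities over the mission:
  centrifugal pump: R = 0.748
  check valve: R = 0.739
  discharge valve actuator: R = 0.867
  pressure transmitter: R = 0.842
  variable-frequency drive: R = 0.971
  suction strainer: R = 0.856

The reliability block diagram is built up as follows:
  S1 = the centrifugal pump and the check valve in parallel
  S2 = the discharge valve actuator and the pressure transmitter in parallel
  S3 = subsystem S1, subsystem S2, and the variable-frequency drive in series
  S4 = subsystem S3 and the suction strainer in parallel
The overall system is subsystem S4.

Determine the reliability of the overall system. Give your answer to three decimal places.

Parallel (centrifugal pump and check valve): 1 − (1 − 0.74800)(1 − 0.73900) = 0.93423
Parallel (discharge valve actuator and pressure transmitter): 1 − (1 − 0.86700)(1 − 0.84200) = 0.97899
Series ([0.93423], [0.97899], and variable-frequency drive): 0.93423 × 0.97899 × 0.97100 = 0.88808
Parallel ([0.88808] and suction strainer): 1 − (1 − 0.88808)(1 − 0.85600) = 0.984

0.984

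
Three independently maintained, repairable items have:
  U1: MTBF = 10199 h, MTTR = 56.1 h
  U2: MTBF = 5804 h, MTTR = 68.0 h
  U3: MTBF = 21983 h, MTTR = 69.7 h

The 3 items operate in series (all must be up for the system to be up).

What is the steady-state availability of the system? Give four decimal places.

A(U1) = MTBF/(MTBF+MTTR) = 10199/(10199+56.1) = 0.994530
A(U2) = MTBF/(MTBF+MTTR) = 5804/(5804+68.0) = 0.988420
A(U3) = MTBF/(MTBF+MTTR) = 21983/(21983+69.7) = 0.996839
Series availability: 0.994530 × 0.988420 × 0.996839 = 0.9799

0.9799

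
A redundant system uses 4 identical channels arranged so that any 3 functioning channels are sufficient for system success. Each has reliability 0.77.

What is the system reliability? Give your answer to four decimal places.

R = Σ_{i=3}^{4} C(4,i) p^i (1−p)^{4−i} with p = 0.77
C(4,3)·0.77^3·0.23^1 = 0.420010
C(4,4)·0.77^4·0.23^0 = 0.351530
Sum = 0.7715

0.7715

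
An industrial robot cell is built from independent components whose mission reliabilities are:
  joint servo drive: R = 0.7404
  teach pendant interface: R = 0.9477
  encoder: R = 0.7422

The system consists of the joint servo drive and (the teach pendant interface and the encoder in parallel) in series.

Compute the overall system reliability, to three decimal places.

0.730

Parallel (teach pendant interface and encoder): 1 − (1 − 0.94770)(1 − 0.74220) = 0.98652
Series (joint servo drive and [0.98652]): 0.74040 × 0.98652 = 0.730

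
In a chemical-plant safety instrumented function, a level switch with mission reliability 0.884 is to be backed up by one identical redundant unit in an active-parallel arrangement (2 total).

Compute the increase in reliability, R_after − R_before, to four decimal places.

R_before = 0.884
R_after = 1 − (1 − 0.884)^2 = 0.9865
ΔR = 0.9865 − 0.884 = 0.1025

0.1025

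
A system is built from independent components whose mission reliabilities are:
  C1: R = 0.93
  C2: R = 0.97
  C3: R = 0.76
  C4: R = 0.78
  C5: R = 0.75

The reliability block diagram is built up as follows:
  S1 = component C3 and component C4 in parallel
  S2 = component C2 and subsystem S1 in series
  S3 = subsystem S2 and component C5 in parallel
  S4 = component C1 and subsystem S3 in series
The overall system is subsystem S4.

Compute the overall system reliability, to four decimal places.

Parallel (C3 and C4): 1 − (1 − 0.760000)(1 − 0.780000) = 0.947200
Series (C2 and [0.947200]): 0.970000 × 0.947200 = 0.918784
Parallel ([0.918784] and C5): 1 − (1 − 0.918784)(1 − 0.750000) = 0.979696
Series (C1 and [0.979696]): 0.930000 × 0.979696 = 0.9111

0.9111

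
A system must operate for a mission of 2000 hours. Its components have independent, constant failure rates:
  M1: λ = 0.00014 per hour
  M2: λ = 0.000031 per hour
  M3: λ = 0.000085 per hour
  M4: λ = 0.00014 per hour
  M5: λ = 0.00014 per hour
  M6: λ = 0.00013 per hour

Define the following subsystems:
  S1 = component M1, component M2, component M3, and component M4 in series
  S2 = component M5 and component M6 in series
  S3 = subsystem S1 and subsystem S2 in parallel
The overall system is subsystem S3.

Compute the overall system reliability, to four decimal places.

R(M1) = exp(−0.00014 × 2000) = 0.755784
R(M2) = exp(−0.000031 × 2000) = 0.939883
R(M3) = exp(−0.000085 × 2000) = 0.843665
R(M4) = exp(−0.00014 × 2000) = 0.755784
R(M5) = exp(−0.00014 × 2000) = 0.755784
R(M6) = exp(−0.00013 × 2000) = 0.771052
Series (M1, M2, M3, and M4): 0.755784 × 0.939883 × 0.843665 × 0.755784 = 0.452938
Series (M5 and M6): 0.755784 × 0.771052 = 0.582749
Parallel ([0.452938] and [0.582749]): 1 − (1 − 0.452938)(1 − 0.582749) = 0.7717

0.7717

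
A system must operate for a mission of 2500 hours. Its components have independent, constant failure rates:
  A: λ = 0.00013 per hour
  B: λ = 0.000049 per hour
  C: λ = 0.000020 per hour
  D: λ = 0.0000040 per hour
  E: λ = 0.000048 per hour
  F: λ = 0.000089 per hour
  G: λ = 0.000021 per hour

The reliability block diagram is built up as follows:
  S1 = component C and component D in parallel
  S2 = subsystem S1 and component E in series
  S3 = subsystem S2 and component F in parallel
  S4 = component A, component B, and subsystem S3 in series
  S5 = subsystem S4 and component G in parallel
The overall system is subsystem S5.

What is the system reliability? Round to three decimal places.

R(A) = exp(−0.00013 × 2500) = 0.72253
R(B) = exp(−0.000049 × 2500) = 0.88471
R(C) = exp(−0.000020 × 2500) = 0.95123
R(D) = exp(−0.0000040 × 2500) = 0.99005
R(E) = exp(−0.000048 × 2500) = 0.88692
R(F) = exp(−0.000089 × 2500) = 0.80052
R(G) = exp(−0.000021 × 2500) = 0.94885
Parallel (C and D): 1 − (1 − 0.95123)(1 − 0.99005) = 0.99951
Series ([0.99951] and E): 0.99951 × 0.88692 = 0.88649
Parallel ([0.88649] and F): 1 − (1 − 0.88649)(1 − 0.80052) = 0.97736
Series (A, B, and [0.97736]): 0.72253 × 0.88471 × 0.97736 = 0.62476
Parallel ([0.62476] and G): 1 − (1 − 0.62476)(1 − 0.94885) = 0.981

0.981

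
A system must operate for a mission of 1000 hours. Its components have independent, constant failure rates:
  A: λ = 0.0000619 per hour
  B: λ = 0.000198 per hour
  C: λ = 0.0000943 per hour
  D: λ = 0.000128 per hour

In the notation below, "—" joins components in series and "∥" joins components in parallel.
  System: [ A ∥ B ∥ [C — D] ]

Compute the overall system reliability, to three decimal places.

0.998

R(A) = exp(−0.0000619 × 1000) = 0.93998
R(B) = exp(−0.000198 × 1000) = 0.82037
R(C) = exp(−0.0000943 × 1000) = 0.91001
R(D) = exp(−0.000128 × 1000) = 0.87985
Series (C and D): 0.91001 × 0.87985 = 0.80067
Parallel (A, B, and [0.80067]): 1 − (1 − 0.93998)(1 − 0.82037)(1 − 0.80067) = 0.998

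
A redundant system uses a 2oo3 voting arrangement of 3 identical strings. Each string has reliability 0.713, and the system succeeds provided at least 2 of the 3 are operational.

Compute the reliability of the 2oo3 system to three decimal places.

R = Σ_{i=2}^{3} C(3,i) p^i (1−p)^{3−i} with p = 0.713
C(3,2)·0.713^2·0.287^1 = 0.43771
C(3,3)·0.713^3·0.287^0 = 0.36247
Sum = 0.800

0.800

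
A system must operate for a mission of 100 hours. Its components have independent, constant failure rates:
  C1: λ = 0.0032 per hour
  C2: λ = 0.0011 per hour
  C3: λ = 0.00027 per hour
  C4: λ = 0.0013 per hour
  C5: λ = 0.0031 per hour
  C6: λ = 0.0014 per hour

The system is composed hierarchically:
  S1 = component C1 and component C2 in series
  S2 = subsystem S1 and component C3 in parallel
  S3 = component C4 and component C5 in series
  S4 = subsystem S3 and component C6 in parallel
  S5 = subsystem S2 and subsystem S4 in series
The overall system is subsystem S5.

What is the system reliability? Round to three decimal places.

0.945

R(C1) = exp(−0.0032 × 100) = 0.72615
R(C2) = exp(−0.0011 × 100) = 0.89583
R(C3) = exp(−0.00027 × 100) = 0.97336
R(C4) = exp(−0.0013 × 100) = 0.87810
R(C5) = exp(−0.0031 × 100) = 0.73345
R(C6) = exp(−0.0014 × 100) = 0.86936
Series (C1 and C2): 0.72615 × 0.89583 = 0.65051
Parallel ([0.65051] and C3): 1 − (1 − 0.65051)(1 − 0.97336) = 0.99069
Series (C4 and C5): 0.87810 × 0.73345 = 0.64404
Parallel ([0.64404] and C6): 1 − (1 − 0.64404)(1 − 0.86936) = 0.95350
Series ([0.99069] and [0.95350]): 0.99069 × 0.95350 = 0.945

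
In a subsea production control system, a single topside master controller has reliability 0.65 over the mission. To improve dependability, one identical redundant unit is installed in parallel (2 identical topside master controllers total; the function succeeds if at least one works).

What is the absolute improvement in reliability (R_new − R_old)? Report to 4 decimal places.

0.2275

R_before = 0.65
R_after = 1 − (1 − 0.65)^2 = 0.8775
ΔR = 0.8775 − 0.65 = 0.2275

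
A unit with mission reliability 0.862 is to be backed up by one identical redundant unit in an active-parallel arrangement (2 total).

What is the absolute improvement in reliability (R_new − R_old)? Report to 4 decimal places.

R_before = 0.862
R_after = 1 − (1 − 0.862)^2 = 0.9810
ΔR = 0.9810 − 0.862 = 0.1190

0.1190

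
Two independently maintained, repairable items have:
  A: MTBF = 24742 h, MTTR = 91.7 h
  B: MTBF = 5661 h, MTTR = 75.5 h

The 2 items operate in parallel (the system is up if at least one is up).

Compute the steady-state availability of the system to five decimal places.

A(A) = MTBF/(MTBF+MTTR) = 24742/(24742+91.7) = 0.996307
A(B) = MTBF/(MTBF+MTTR) = 5661/(5661+75.5) = 0.986839
Parallel availability: 1 − (1 − 0.996307)(1 − 0.986839) = 0.99995

0.99995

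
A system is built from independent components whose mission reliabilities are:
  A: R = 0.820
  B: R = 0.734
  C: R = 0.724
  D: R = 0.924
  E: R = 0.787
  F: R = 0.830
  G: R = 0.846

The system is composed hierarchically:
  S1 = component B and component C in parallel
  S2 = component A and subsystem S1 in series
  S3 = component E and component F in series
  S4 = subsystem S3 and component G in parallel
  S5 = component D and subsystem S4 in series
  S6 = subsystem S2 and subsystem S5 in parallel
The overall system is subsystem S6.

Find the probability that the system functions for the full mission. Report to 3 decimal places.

Parallel (B and C): 1 − (1 − 0.73400)(1 − 0.72400) = 0.92658
Series (A and [0.92658]): 0.82000 × 0.92658 = 0.75980
Series (E and F): 0.78700 × 0.83000 = 0.65321
Parallel ([0.65321] and G): 1 − (1 − 0.65321)(1 − 0.84600) = 0.94659
Series (D and [0.94659]): 0.92400 × 0.94659 = 0.87465
Parallel ([0.75980] and [0.87465]): 1 − (1 − 0.75980)(1 − 0.87465) = 0.970

0.970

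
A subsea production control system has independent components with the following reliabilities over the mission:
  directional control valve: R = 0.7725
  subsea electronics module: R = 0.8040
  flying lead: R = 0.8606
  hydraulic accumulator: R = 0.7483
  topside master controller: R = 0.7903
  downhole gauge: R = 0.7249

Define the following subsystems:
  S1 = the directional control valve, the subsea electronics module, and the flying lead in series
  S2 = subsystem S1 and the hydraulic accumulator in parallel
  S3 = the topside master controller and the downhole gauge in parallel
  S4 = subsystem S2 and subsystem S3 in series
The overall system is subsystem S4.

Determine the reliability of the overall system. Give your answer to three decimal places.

0.832

Series (directional control valve, subsea electronics module, and flying lead): 0.77250 × 0.80400 × 0.86060 = 0.53451
Parallel ([0.53451] and hydraulic accumulator): 1 − (1 − 0.53451)(1 − 0.74830) = 0.88284
Parallel (topside master controller and downhole gauge): 1 − (1 − 0.79030)(1 − 0.72490) = 0.94231
Series ([0.88284] and [0.94231]): 0.88284 × 0.94231 = 0.832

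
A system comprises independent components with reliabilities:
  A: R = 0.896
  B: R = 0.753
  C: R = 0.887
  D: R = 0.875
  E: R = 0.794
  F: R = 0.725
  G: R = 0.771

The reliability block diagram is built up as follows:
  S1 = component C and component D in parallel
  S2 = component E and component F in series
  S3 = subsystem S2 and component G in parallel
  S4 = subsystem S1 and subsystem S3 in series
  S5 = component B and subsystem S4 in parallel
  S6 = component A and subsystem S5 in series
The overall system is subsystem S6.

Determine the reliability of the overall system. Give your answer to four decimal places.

Parallel (C and D): 1 − (1 − 0.887000)(1 − 0.875000) = 0.985875
Series (E and F): 0.794000 × 0.725000 = 0.575650
Parallel ([0.575650] and G): 1 − (1 − 0.575650)(1 − 0.771000) = 0.902824
Series ([0.985875] and [0.902824]): 0.985875 × 0.902824 = 0.890072
Parallel (B and [0.890072]): 1 − (1 − 0.753000)(1 − 0.890072) = 0.972848
Series (A and [0.972848]): 0.896000 × 0.972848 = 0.8717

0.8717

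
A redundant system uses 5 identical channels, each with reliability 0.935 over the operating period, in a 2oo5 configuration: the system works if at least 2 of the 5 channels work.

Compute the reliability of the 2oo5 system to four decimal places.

0.9999

R = Σ_{i=2}^{5} C(5,i) p^i (1−p)^{5−i} with p = 0.935
C(5,2)·0.935^2·0.065^3 = 0.002401
C(5,3)·0.935^3·0.065^2 = 0.034535
C(5,4)·0.935^4·0.065^1 = 0.248388
C(5,5)·0.935^5·0.065^0 = 0.714592
Sum = 0.9999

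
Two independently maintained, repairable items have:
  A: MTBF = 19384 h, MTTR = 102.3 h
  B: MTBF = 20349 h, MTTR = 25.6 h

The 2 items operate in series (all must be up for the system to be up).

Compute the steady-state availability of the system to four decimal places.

A(A) = MTBF/(MTBF+MTTR) = 19384/(19384+102.3) = 0.994750
A(B) = MTBF/(MTBF+MTTR) = 20349/(20349+25.6) = 0.998744
Series availability: 0.994750 × 0.998744 = 0.9935

0.9935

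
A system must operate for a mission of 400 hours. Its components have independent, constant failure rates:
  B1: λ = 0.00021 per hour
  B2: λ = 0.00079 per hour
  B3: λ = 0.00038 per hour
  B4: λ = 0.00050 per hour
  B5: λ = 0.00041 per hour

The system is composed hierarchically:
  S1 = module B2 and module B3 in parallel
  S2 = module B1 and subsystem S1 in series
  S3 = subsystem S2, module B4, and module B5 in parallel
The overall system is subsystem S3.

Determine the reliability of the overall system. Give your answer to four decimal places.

0.9968

R(B1) = exp(−0.00021 × 400) = 0.919431
R(B2) = exp(−0.00079 × 400) = 0.729059
R(B3) = exp(−0.00038 × 400) = 0.858988
R(B4) = exp(−0.00050 × 400) = 0.818731
R(B5) = exp(−0.00041 × 400) = 0.848742
Parallel (B2 and B3): 1 − (1 − 0.729059)(1 − 0.858988) = 0.961794
Series (B1 and [0.961794]): 0.919431 × 0.961794 = 0.884303
Parallel ([0.884303], B4, and B5): 1 − (1 − 0.884303)(1 − 0.818731)(1 − 0.848742) = 0.9968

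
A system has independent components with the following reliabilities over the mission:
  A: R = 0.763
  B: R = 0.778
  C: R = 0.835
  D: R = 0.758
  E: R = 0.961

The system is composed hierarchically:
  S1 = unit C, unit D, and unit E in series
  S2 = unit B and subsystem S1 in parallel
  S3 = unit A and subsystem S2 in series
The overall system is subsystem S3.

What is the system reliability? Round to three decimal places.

Series (C, D, and E): 0.83500 × 0.75800 × 0.96100 = 0.60825
Parallel (B and [0.60825]): 1 − (1 − 0.77800)(1 − 0.60825) = 0.91303
Series (A and [0.91303]): 0.76300 × 0.91303 = 0.697

0.697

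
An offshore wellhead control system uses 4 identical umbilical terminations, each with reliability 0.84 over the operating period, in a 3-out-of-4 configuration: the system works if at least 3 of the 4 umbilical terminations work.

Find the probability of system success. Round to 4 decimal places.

R = Σ_{i=3}^{4} C(4,i) p^i (1−p)^{4−i} with p = 0.84
C(4,3)·0.84^3·0.16^1 = 0.379331
C(4,4)·0.84^4·0.16^0 = 0.497871
Sum = 0.8772

0.8772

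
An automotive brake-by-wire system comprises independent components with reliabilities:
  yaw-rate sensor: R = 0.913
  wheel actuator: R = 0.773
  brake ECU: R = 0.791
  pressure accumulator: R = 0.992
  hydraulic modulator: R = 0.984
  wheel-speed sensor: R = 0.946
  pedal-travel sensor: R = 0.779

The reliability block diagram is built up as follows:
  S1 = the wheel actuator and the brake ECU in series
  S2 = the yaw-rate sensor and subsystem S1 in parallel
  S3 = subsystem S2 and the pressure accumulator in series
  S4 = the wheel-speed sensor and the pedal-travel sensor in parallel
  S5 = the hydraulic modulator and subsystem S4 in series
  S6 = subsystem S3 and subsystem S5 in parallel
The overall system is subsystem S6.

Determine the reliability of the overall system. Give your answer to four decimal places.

0.9988

Series (wheel actuator and brake ECU): 0.773000 × 0.791000 = 0.611443
Parallel (yaw-rate sensor and [0.611443]): 1 − (1 − 0.913000)(1 − 0.611443) = 0.966196
Series ([0.966196] and pressure accumulator): 0.966196 × 0.992000 = 0.958466
Parallel (wheel-speed sensor and pedal-travel sensor): 1 − (1 − 0.946000)(1 − 0.779000) = 0.988066
Series (hydraulic modulator and [0.988066]): 0.984000 × 0.988066 = 0.972257
Parallel ([0.958466] and [0.972257]): 1 − (1 − 0.958466)(1 − 0.972257) = 0.9988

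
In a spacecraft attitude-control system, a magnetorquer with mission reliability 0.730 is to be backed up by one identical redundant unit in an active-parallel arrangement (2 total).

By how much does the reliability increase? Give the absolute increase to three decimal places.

0.197

R_before = 0.730
R_after = 1 − (1 − 0.730)^2 = 0.927
ΔR = 0.927 − 0.730 = 0.197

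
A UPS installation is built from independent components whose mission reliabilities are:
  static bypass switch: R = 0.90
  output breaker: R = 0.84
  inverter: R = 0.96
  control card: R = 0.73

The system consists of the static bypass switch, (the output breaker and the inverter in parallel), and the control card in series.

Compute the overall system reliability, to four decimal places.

0.6528

Parallel (output breaker and inverter): 1 − (1 − 0.840000)(1 − 0.960000) = 0.993600
Series (static bypass switch, [0.993600], and control card): 0.900000 × 0.993600 × 0.730000 = 0.6528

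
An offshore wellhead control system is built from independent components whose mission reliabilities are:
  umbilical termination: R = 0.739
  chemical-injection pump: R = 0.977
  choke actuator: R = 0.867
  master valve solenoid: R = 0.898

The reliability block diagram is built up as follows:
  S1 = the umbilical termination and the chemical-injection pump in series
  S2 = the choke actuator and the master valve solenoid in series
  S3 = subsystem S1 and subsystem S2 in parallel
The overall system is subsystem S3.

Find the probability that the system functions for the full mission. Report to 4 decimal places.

Series (umbilical termination and chemical-injection pump): 0.739000 × 0.977000 = 0.722003
Series (choke actuator and master valve solenoid): 0.867000 × 0.898000 = 0.778566
Parallel ([0.722003] and [0.778566]): 1 − (1 − 0.722003)(1 − 0.778566) = 0.9384

0.9384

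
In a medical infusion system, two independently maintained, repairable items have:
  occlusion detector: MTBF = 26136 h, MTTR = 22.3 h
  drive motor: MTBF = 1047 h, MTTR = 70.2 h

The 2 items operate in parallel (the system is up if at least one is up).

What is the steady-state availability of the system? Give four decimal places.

0.9999

A(occlusion detector) = MTBF/(MTBF+MTTR) = 26136/(26136+22.3) = 0.999147
A(drive motor) = MTBF/(MTBF+MTTR) = 1047/(1047+70.2) = 0.937164
Parallel availability: 1 − (1 − 0.999147)(1 − 0.937164) = 0.9999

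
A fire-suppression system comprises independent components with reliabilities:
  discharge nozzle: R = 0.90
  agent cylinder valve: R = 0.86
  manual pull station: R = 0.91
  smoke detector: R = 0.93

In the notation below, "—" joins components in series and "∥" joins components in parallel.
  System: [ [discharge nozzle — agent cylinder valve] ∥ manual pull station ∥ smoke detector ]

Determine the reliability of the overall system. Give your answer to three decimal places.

Series (discharge nozzle and agent cylinder valve): 0.90000 × 0.86000 = 0.77400
Parallel ([0.77400], manual pull station, and smoke detector): 1 − (1 − 0.77400)(1 − 0.91000)(1 − 0.93000) = 0.999

0.999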